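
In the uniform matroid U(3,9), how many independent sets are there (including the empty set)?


Independent sets of U(3,9) are all subsets of size <= 3.
Count = (9 choose 0) + (9 choose 1) + (9 choose 2) + (9 choose 3)
     = 1 + 9 + 36 + 84
     = 130.

130


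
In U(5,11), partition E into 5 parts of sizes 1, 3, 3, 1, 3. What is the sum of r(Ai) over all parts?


r(Ai) = min(|Ai|, 5) for each part.
Sum = min(1,5) + min(3,5) + min(3,5) + min(1,5) + min(3,5)
    = 1 + 3 + 3 + 1 + 3
    = 11.

11


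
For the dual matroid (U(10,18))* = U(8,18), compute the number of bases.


The dual of U(r,n) is U(n-r, n) = U(8,18).
Bases of U(8,18) are all (8)-element subsets.
|B(M*)| = C(18,8) = 43758.

43758


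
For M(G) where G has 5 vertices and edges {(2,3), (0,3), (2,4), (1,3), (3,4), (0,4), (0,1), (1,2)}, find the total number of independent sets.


An independent set in a graphic matroid is an acyclic edge subset.
G has 5 vertices and 8 edges.
Enumerate all 2^8 = 256 subsets, checking for acyclicity.
Total independent sets = 134.

134


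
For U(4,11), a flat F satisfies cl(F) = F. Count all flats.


Flats of U(4,11): every subset of size < 4 is a flat, plus E itself.
Count = (11 choose 0) + (11 choose 1) + (11 choose 2) + (11 choose 3) + 1
     = 1 + 11 + 55 + 165 + 1
     = 233.

233


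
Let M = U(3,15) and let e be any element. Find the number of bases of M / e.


Contracting e from U(3,15) gives U(2,14).
Bases of U(2,14) = C(14,2) = 14! / (2! * 12!) = 91.

91


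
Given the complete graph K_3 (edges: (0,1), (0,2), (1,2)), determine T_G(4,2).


T(K_3; x,y) = x^2 + x + y.
T(4,2) = 16 + 4 + 2 = 22.

22


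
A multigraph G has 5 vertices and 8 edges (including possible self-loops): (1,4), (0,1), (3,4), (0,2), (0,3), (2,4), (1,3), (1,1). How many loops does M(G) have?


In a graphic matroid, a loop is a self-loop edge (u,u) with rank 0.
Examining all 8 edges for self-loops...
Self-loops found: (1,1)
Number of loops = 1.

1


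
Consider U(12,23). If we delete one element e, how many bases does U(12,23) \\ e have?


Deleting e from U(12,23) gives U(12,22) since n > r.
Bases of U(12,22) = C(22,12) = 646646.

646646


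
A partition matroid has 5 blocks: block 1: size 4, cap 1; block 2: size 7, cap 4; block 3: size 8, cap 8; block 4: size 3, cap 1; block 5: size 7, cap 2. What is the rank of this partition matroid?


Rank of a partition matroid = sum of min(|Si|, ci) for each block.
= min(4,1) + min(7,4) + min(8,8) + min(3,1) + min(7,2)
= 1 + 4 + 8 + 1 + 2
= 16.

16


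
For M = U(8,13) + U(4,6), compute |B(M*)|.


(M1+M2)* = M1* + M2*.
M1* = U(5,13), bases: C(13,5) = 1287.
M2* = U(2,6), bases: C(6,2) = 15.
|B(M*)| = 1287 * 15 = 19305.

19305


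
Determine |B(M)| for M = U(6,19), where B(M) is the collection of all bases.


Bases of U(6,19) are all 6-element subsets of the 19-element ground set.
Number of bases = C(19,6).
C(19,6) = 27132.

27132


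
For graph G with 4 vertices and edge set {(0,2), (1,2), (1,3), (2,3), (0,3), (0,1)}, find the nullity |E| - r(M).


Cycle rank (nullity) = |E| - r(M) = |E| - (|V| - c).
|E| = 6, |V| = 4, c = 1.
Nullity = 6 - (4 - 1) = 6 - 3 = 3.

3


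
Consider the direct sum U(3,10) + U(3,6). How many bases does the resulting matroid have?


Bases of a direct sum M1 + M2: |B| = |B(M1)| * |B(M2)|.
|B(U(3,10))| = C(10,3) = 120.
|B(U(3,6))| = C(6,3) = 20.
Total bases = 120 * 20 = 2400.

2400


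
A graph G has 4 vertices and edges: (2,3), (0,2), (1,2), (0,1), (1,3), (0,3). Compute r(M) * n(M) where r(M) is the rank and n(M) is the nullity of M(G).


r(M) = |V| - c = 4 - 1 = 3.
nullity = |E| - r(M) = 6 - 3 = 3.
Product = 3 * 3 = 9.

9


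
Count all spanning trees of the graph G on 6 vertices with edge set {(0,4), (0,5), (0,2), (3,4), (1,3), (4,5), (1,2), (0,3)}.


By Kirchhoff's matrix tree theorem, the number of spanning trees equals
the determinant of any cofactor of the Laplacian matrix L.
G has 6 vertices and 8 edges.
Computing the (5 x 5) cofactor determinant gives 29.

29


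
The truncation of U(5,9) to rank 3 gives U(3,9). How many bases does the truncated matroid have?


Truncating U(5,9) to rank 3 gives U(3,9).
Bases of U(3,9) are all 3-element subsets of 9 elements.
Number of bases = (9 choose 3) = 84.

84


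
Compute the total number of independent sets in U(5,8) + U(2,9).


For a direct sum, |I(M1+M2)| = |I(M1)| * |I(M2)|.
|I(U(5,8))| = sum C(8,k) for k=0..5 = 219.
|I(U(2,9))| = sum C(9,k) for k=0..2 = 46.
Total = 219 * 46 = 10074.

10074


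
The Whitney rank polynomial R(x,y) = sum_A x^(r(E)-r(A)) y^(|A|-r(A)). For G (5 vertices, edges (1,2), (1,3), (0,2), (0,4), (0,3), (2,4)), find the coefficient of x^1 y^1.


R(x,y) = sum over A in 2^E of x^(r(E)-r(A)) * y^(|A|-r(A)).
G has 5 vertices, 6 edges. r(E) = 4.
Enumerate all 2^6 = 64 subsets.
Count subsets with r(E)-r(A)=1 and |A|-r(A)=1: 4.

4


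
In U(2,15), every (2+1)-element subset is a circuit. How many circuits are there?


In U(2,15), circuits are the (3)-element subsets.
Any set of 3 elements is dependent, and removing any one element gives
an independent set of size 2, so it is a minimal dependent set.
Number of circuits = (15 choose 3) = 455.

455


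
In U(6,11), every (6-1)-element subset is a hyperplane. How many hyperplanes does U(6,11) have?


Hyperplanes of U(6,11) are flats of rank 5.
In a uniform matroid, these are exactly the (5)-element subsets.
Count = C(11,5) = 462.

462


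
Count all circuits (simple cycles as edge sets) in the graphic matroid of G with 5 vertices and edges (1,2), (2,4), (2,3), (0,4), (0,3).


A circuit in a graphic matroid = edge set of a simple cycle.
G has 5 vertices and 5 edges.
Enumerating all minimal edge subsets forming cycles...
Total circuits found: 1.

1


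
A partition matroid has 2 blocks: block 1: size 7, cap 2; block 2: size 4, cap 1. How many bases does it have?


A basis picks exactly ci elements from block i.
Number of bases = product of C(|Si|, ci).
= C(7,2) * C(4,1)
= 21 * 4
= 84.

84


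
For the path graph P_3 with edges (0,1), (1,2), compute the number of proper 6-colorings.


P(P_3, k) = k * (k-1)^(2).
P(6) = 6 * 5^2 = 6 * 25 = 150.

150


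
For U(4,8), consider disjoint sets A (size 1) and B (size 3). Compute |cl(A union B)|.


|A union B| = 1 + 3 = 4 (disjoint).
In U(4,8), cl(S) = S if |S| < 4, else cl(S) = E.
Since 4 >= 4, cl(A union B) = E.
|cl(A union B)| = 8.

8


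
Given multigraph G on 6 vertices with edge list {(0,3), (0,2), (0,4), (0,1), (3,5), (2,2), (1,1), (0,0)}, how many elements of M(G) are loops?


In a graphic matroid, a loop is a self-loop edge (u,u) with rank 0.
Examining all 8 edges for self-loops...
Self-loops found: (2,2), (1,1), (0,0)
Number of loops = 3.

3


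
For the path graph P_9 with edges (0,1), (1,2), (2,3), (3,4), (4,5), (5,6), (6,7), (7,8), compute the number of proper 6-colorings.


P(P_9, k) = k * (k-1)^(8).
P(6) = 6 * 5^8 = 6 * 390625 = 2343750.

2343750


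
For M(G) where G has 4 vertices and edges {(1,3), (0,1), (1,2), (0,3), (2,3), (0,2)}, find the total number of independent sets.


An independent set in a graphic matroid is an acyclic edge subset.
G has 4 vertices and 6 edges.
Enumerate all 2^6 = 64 subsets, checking for acyclicity.
Total independent sets = 38.

38


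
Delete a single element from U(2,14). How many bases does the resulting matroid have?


Deleting e from U(2,14) gives U(2,13) since n > r.
Bases of U(2,13) = C(13,2) = (13 * 12) / (1 * 2) = 78.

78


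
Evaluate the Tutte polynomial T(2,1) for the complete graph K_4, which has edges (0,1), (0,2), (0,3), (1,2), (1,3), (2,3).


T(K_4; x,y) = x^3 + 3x^2 + 4xy + 2x + y^3 + 3y^2 + 2y.
Substituting x=2, y=1:
= 8 + 12 + 8 + 4 + 1 + 3 + 2
= 38.

38


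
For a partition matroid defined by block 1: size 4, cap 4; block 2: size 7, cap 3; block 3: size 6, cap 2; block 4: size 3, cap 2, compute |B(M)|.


A basis picks exactly ci elements from block i.
Number of bases = product of C(|Si|, ci).
= C(4,4) * C(7,3) * C(6,2) * C(3,2)
= 1 * 35 * 15 * 3
= 1575.

1575


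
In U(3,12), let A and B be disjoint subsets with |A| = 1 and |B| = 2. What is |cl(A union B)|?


|A union B| = 1 + 2 = 3 (disjoint).
In U(3,12), cl(S) = S if |S| < 3, else cl(S) = E.
Since 3 >= 3, cl(A union B) = E.
|cl(A union B)| = 12.

12


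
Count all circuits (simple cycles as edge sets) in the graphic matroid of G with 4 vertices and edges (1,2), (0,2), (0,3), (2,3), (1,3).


A circuit in a graphic matroid = edge set of a simple cycle.
G has 4 vertices and 5 edges.
Enumerating all minimal edge subsets forming cycles...
Total circuits found: 3.

3


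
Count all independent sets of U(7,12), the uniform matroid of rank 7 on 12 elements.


Independent sets of U(7,12) are all subsets of size <= 7.
Count = C(12,0) + C(12,1) + C(12,2) + C(12,3) + C(12,4) + C(12,5) + C(12,6) + C(12,7)
     = 1 + 12 + 66 + 220 + 495 + 792 + 924 + 792
     = 3302.

3302


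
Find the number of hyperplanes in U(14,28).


Hyperplanes of U(14,28) are flats of rank 13.
In a uniform matroid, these are exactly the (13)-element subsets.
Count = C(28,13) = 37442160.

37442160


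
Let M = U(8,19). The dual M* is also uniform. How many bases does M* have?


The dual of U(r,n) is U(n-r, n) = U(11,19).
Bases of U(11,19) are all (11)-element subsets.
|B(M*)| = C(19,11) = 19! / (11! * 8!) = 75582.

75582


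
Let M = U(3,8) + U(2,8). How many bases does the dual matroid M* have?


(M1+M2)* = M1* + M2*.
M1* = U(5,8), bases: C(8,5) = 56.
M2* = U(6,8), bases: C(8,6) = 28.
|B(M*)| = 56 * 28 = 1568.

1568


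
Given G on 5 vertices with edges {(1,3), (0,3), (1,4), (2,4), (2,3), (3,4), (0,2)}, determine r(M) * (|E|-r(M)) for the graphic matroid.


r(M) = |V| - c = 5 - 1 = 4.
nullity = |E| - r(M) = 7 - 4 = 3.
Product = 4 * 3 = 12.

12


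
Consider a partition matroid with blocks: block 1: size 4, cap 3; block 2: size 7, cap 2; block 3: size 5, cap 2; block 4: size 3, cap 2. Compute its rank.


Rank of a partition matroid = sum of min(|Si|, ci) for each block.
= min(4,3) + min(7,2) + min(5,2) + min(3,2)
= 3 + 2 + 2 + 2
= 9.

9


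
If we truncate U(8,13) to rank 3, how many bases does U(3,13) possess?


Truncating U(8,13) to rank 3 gives U(3,13).
Bases of U(3,13) are all 3-element subsets of 13 elements.
Number of bases = (13 choose 3) = 286.

286


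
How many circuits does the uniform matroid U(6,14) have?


In U(6,14), circuits are the (7)-element subsets.
Any set of 7 elements is dependent, and removing any one element gives
an independent set of size 6, so it is a minimal dependent set.
Number of circuits = C(14,7) = 3432.

3432


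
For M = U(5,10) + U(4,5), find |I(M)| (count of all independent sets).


For a direct sum, |I(M1+M2)| = |I(M1)| * |I(M2)|.
|I(U(5,10))| = sum C(10,k) for k=0..5 = 638.
|I(U(4,5))| = sum C(5,k) for k=0..4 = 31.
Total = 638 * 31 = 19778.

19778


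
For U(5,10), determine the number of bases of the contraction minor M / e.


Contracting e from U(5,10) gives U(4,9).
Bases of U(4,9) = C(9,4) = (9 * 8 * 7 * 6) / (1 * 2 * 3 * 4) = 126.

126


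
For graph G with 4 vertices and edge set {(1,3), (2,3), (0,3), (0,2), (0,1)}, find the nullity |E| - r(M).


Cycle rank (nullity) = |E| - r(M) = |E| - (|V| - c).
|E| = 5, |V| = 4, c = 1.
Nullity = 5 - (4 - 1) = 5 - 3 = 2.

2


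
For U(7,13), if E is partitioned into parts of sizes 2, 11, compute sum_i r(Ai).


r(Ai) = min(|Ai|, 7) for each part.
Sum = min(2,7) + min(11,7)
    = 2 + 7
    = 9.

9


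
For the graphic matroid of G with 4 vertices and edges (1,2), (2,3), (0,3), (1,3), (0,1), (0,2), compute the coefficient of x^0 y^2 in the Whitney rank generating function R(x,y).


R(x,y) = sum over A in 2^E of x^(r(E)-r(A)) * y^(|A|-r(A)).
G has 4 vertices, 6 edges. r(E) = 3.
Enumerate all 2^6 = 64 subsets.
Count subsets with r(E)-r(A)=0 and |A|-r(A)=2: 6.

6


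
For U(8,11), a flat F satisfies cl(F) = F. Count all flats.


Flats of U(8,11): every subset of size < 8 is a flat, plus E itself.
Count = (11 choose 0) + (11 choose 1) + (11 choose 2) + (11 choose 3) + (11 choose 4) + (11 choose 5) + (11 choose 6) + (11 choose 7) + 1
     = 1 + 11 + 55 + 165 + 330 + 462 + 462 + 330 + 1
     = 1817.

1817


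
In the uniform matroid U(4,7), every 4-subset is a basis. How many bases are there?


Bases of U(4,7) are all 4-element subsets of the 7-element ground set.
Number of bases = C(7,4).
(7 choose 4) = 35.

35


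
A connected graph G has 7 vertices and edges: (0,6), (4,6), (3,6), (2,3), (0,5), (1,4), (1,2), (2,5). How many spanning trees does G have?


By Kirchhoff's matrix tree theorem, the number of spanning trees equals
the determinant of any cofactor of the Laplacian matrix L.
G has 7 vertices and 8 edges.
Computing the (6 x 6) cofactor determinant gives 21.

21


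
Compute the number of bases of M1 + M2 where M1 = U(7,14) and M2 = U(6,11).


Bases of a direct sum M1 + M2: |B| = |B(M1)| * |B(M2)|.
|B(U(7,14))| = C(14,7) = 3432.
|B(U(6,11))| = C(11,6) = 462.
Total bases = 3432 * 462 = 1585584.

1585584


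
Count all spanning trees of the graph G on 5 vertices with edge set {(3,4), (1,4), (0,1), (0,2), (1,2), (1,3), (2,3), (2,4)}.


By Kirchhoff's matrix tree theorem, the number of spanning trees equals
the determinant of any cofactor of the Laplacian matrix L.
G has 5 vertices and 8 edges.
Computing the (4 x 4) cofactor determinant gives 40.

40


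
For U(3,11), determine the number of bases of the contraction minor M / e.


Contracting e from U(3,11) gives U(2,10).
Bases of U(2,10) = C(10,2) = (10 * 9) / (1 * 2) = 45.

45


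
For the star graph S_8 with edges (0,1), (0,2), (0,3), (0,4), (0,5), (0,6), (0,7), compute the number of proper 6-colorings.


P(tree, k) = k * (k-1)^(7) for any tree on 8 vertices.
P(6) = 6 * 5^7 = 6 * 78125 = 468750.

468750


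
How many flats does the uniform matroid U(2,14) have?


Flats of U(2,14): every subset of size < 2 is a flat, plus E itself.
Count = C(14,0) + C(14,1) + 1
     = 1 + 14 + 1
     = 16.

16


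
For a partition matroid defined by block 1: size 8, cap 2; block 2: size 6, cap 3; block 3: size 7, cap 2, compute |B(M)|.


A basis picks exactly ci elements from block i.
Number of bases = product of C(|Si|, ci).
= C(8,2) * C(6,3) * C(7,2)
= 28 * 20 * 21
= 11760.

11760


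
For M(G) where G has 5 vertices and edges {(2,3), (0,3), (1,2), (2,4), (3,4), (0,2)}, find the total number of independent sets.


An independent set in a graphic matroid is an acyclic edge subset.
G has 5 vertices and 6 edges.
Enumerate all 2^6 = 64 subsets, checking for acyclicity.
Total independent sets = 48.

48


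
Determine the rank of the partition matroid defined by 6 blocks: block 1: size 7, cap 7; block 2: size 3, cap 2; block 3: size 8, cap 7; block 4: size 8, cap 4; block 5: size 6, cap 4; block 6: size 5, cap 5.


Rank of a partition matroid = sum of min(|Si|, ci) for each block.
= min(7,7) + min(3,2) + min(8,7) + min(8,4) + min(6,4) + min(5,5)
= 7 + 2 + 7 + 4 + 4 + 5
= 29.

29


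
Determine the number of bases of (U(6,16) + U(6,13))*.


(M1+M2)* = M1* + M2*.
M1* = U(10,16), bases: C(16,10) = 8008.
M2* = U(7,13), bases: C(13,7) = 1716.
|B(M*)| = 8008 * 1716 = 13741728.

13741728


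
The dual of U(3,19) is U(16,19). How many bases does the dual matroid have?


The dual of U(r,n) is U(n-r, n) = U(16,19).
Bases of U(16,19) are all (16)-element subsets.
|B(M*)| = C(19,16) = 969.

969


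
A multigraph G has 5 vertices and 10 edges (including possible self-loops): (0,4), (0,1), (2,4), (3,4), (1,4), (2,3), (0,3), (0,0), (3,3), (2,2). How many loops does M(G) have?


In a graphic matroid, a loop is a self-loop edge (u,u) with rank 0.
Examining all 10 edges for self-loops...
Self-loops found: (0,0), (3,3), (2,2)
Number of loops = 3.

3


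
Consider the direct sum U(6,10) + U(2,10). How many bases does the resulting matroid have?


Bases of a direct sum M1 + M2: |B| = |B(M1)| * |B(M2)|.
|B(U(6,10))| = C(10,6) = 210.
|B(U(2,10))| = C(10,2) = 45.
Total bases = 210 * 45 = 9450.

9450


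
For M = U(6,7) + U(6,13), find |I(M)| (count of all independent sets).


For a direct sum, |I(M1+M2)| = |I(M1)| * |I(M2)|.
|I(U(6,7))| = sum C(7,k) for k=0..6 = 127.
|I(U(6,13))| = sum C(13,k) for k=0..6 = 4096.
Total = 127 * 4096 = 520192.

520192


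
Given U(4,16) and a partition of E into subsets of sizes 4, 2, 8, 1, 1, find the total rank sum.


r(Ai) = min(|Ai|, 4) for each part.
Sum = min(4,4) + min(2,4) + min(8,4) + min(1,4) + min(1,4)
    = 4 + 2 + 4 + 1 + 1
    = 12.

12


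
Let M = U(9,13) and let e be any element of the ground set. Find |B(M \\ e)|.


Deleting e from U(9,13) gives U(9,12) since n > r.
Bases of U(9,12) = (12 choose 9) = 220.

220


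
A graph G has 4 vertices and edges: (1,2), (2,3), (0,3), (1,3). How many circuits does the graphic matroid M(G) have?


A circuit in a graphic matroid = edge set of a simple cycle.
G has 4 vertices and 4 edges.
Enumerating all minimal edge subsets forming cycles...
Total circuits found: 1.

1


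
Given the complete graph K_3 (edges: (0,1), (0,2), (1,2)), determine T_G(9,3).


T(K_3; x,y) = x^2 + x + y.
T(9,3) = 81 + 9 + 3 = 93.

93


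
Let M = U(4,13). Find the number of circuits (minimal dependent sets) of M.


In U(4,13), circuits are the (5)-element subsets.
Any set of 5 elements is dependent, and removing any one element gives
an independent set of size 4, so it is a minimal dependent set.
Number of circuits = (13 choose 5) = 1287.

1287


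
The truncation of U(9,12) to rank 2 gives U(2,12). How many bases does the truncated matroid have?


Truncating U(9,12) to rank 2 gives U(2,12).
Bases of U(2,12) are all 2-element subsets of 12 elements.
Number of bases = (12 choose 2) = 66.

66


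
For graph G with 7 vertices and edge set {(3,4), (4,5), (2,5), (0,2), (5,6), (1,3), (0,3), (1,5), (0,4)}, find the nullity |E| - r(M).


Cycle rank (nullity) = |E| - r(M) = |E| - (|V| - c).
|E| = 9, |V| = 7, c = 1.
Nullity = 9 - (7 - 1) = 9 - 6 = 3.

3


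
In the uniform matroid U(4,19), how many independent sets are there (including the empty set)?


Independent sets of U(4,19) are all subsets of size <= 4.
Count = (19 choose 0) + (19 choose 1) + (19 choose 2) + (19 choose 3) + (19 choose 4)
     = 1 + 19 + 171 + 969 + 3876
     = 5036.

5036


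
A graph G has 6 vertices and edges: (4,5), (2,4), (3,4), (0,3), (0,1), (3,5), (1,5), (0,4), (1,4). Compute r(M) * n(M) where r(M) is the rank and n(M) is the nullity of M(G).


r(M) = |V| - c = 6 - 1 = 5.
nullity = |E| - r(M) = 9 - 5 = 4.
Product = 5 * 4 = 20.

20


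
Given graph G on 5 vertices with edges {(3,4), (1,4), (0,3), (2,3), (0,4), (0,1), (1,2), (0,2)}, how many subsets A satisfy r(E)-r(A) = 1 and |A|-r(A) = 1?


R(x,y) = sum over A in 2^E of x^(r(E)-r(A)) * y^(|A|-r(A)).
G has 5 vertices, 8 edges. r(E) = 4.
Enumerate all 2^8 = 256 subsets.
Count subsets with r(E)-r(A)=1 and |A|-r(A)=1: 25.

25


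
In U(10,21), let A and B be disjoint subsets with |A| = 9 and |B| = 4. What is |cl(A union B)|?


|A union B| = 9 + 4 = 13 (disjoint).
In U(10,21), cl(S) = S if |S| < 10, else cl(S) = E.
Since 13 >= 10, cl(A union B) = E.
|cl(A union B)| = 21.

21


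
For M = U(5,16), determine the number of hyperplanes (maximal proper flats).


Hyperplanes of U(5,16) are flats of rank 4.
In a uniform matroid, these are exactly the (4)-element subsets.
Count = (16 choose 4) = 1820.

1820


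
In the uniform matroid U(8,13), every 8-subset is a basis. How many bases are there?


Bases of U(8,13) are all 8-element subsets of the 13-element ground set.
Number of bases = C(13,8).
C(13,8) = 13! / (8! * 5!) = 1287.

1287


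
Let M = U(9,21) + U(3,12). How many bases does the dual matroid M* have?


(M1+M2)* = M1* + M2*.
M1* = U(12,21), bases: C(21,12) = 293930.
M2* = U(9,12), bases: C(12,9) = 220.
|B(M*)| = 293930 * 220 = 64664600.

64664600


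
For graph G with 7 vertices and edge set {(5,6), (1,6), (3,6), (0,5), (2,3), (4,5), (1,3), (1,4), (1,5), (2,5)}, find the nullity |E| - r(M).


Cycle rank (nullity) = |E| - r(M) = |E| - (|V| - c).
|E| = 10, |V| = 7, c = 1.
Nullity = 10 - (7 - 1) = 10 - 6 = 4.

4


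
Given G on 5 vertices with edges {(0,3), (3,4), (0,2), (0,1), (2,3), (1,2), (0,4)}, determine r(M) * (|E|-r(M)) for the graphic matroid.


r(M) = |V| - c = 5 - 1 = 4.
nullity = |E| - r(M) = 7 - 4 = 3.
Product = 4 * 3 = 12.

12


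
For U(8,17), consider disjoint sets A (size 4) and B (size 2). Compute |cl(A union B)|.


|A union B| = 4 + 2 = 6 (disjoint).
In U(8,17), cl(S) = S if |S| < 8, else cl(S) = E.
Since 6 < 8, cl(A union B) = A union B.
|cl(A union B)| = 6.

6


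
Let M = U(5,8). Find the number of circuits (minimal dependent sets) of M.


In U(5,8), circuits are the (6)-element subsets.
Any set of 6 elements is dependent, and removing any one element gives
an independent set of size 5, so it is a minimal dependent set.
Number of circuits = C(8,6) = 28.

28


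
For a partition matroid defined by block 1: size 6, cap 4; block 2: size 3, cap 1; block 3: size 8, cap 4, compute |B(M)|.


A basis picks exactly ci elements from block i.
Number of bases = product of C(|Si|, ci).
= C(6,4) * C(3,1) * C(8,4)
= 15 * 3 * 70
= 3150.

3150


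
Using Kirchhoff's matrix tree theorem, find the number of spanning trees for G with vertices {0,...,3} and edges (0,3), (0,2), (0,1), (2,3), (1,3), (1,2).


By Kirchhoff's matrix tree theorem, the number of spanning trees equals
the determinant of any cofactor of the Laplacian matrix L.
G has 4 vertices and 6 edges.
Computing the (3 x 3) cofactor determinant gives 16.

16


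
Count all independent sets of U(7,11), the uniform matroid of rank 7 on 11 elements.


Independent sets of U(7,11) are all subsets of size <= 7.
Count = (11 choose 0) + (11 choose 1) + (11 choose 2) + (11 choose 3) + (11 choose 4) + (11 choose 5) + (11 choose 6) + (11 choose 7)
     = 1 + 11 + 55 + 165 + 330 + 462 + 462 + 330
     = 1816.

1816


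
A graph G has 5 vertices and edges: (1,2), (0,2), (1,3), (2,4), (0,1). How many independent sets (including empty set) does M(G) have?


An independent set in a graphic matroid is an acyclic edge subset.
G has 5 vertices and 5 edges.
Enumerate all 2^5 = 32 subsets, checking for acyclicity.
Total independent sets = 28.

28


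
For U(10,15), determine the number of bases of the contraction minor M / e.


Contracting e from U(10,15) gives U(9,14).
Bases of U(9,14) = (14 choose 9) = 2002.

2002


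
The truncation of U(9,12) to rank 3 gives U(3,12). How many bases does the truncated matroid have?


Truncating U(9,12) to rank 3 gives U(3,12).
Bases of U(3,12) are all 3-element subsets of 12 elements.
Number of bases = C(12,3) = 12! / (3! * 9!) = 220.

220


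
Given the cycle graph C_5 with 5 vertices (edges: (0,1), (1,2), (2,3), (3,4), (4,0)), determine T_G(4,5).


T(C_5; x,y) = x + x^2 + ... + x^(4) + y.
T(4,5) = 4^1 + 4^2 + 4^3 + 4^4 + 5
= 4 + 16 + 64 + 256 + 5
= 345.

345


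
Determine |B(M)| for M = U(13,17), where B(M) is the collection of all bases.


Bases of U(13,17) are all 13-element subsets of the 17-element ground set.
Number of bases = C(17,13).
C(17,13) = 2380.

2380


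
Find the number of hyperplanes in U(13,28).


Hyperplanes of U(13,28) are flats of rank 12.
In a uniform matroid, these are exactly the (12)-element subsets.
Count = (28 choose 12) = 30421755.

30421755


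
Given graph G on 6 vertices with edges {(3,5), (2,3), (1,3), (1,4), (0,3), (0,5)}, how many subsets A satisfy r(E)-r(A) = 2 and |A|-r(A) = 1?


R(x,y) = sum over A in 2^E of x^(r(E)-r(A)) * y^(|A|-r(A)).
G has 6 vertices, 6 edges. r(E) = 5.
Enumerate all 2^6 = 64 subsets.
Count subsets with r(E)-r(A)=2 and |A|-r(A)=1: 3.

3


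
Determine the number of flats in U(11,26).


Flats of U(11,26): every subset of size < 11 is a flat, plus E itself.
Count = (26 choose 0) + (26 choose 1) + (26 choose 2) + (26 choose 3) + (26 choose 4) + (26 choose 5) + (26 choose 6) + (26 choose 7) + (26 choose 8) + (26 choose 9) + (26 choose 10) + 1
     = 1 + 26 + 325 + 2600 + 14950 + 65780 + 230230 + 657800 + 1562275 + 3124550 + 5311735 + 1
     = 10970273.

10970273


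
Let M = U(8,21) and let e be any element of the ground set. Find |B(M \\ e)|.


Deleting e from U(8,21) gives U(8,20) since n > r.
Bases of U(8,20) = C(20,8) = 125970.

125970


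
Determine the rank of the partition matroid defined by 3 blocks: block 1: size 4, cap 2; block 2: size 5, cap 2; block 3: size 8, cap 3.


Rank of a partition matroid = sum of min(|Si|, ci) for each block.
= min(4,2) + min(5,2) + min(8,3)
= 2 + 2 + 3
= 7.

7


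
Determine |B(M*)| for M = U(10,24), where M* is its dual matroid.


The dual of U(r,n) is U(n-r, n) = U(14,24).
Bases of U(14,24) are all (14)-element subsets.
|B(M*)| = C(24,14) = 24! / (14! * 10!) = 1961256.

1961256


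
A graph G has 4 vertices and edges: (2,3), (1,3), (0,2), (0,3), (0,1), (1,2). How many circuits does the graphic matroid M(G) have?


A circuit in a graphic matroid = edge set of a simple cycle.
G has 4 vertices and 6 edges.
Enumerating all minimal edge subsets forming cycles...
Total circuits found: 7.

7


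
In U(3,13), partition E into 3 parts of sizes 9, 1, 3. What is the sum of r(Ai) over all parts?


r(Ai) = min(|Ai|, 3) for each part.
Sum = min(9,3) + min(1,3) + min(3,3)
    = 3 + 1 + 3
    = 7.

7


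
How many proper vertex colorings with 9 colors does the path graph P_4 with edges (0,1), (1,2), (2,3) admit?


P(P_4, k) = k * (k-1)^(3).
P(9) = 9 * 8^3 = 9 * 512 = 4608.

4608


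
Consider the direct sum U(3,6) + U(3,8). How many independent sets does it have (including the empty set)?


For a direct sum, |I(M1+M2)| = |I(M1)| * |I(M2)|.
|I(U(3,6))| = sum C(6,k) for k=0..3 = 42.
|I(U(3,8))| = sum C(8,k) for k=0..3 = 93.
Total = 42 * 93 = 3906.

3906


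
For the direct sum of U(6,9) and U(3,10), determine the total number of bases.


Bases of a direct sum M1 + M2: |B| = |B(M1)| * |B(M2)|.
|B(U(6,9))| = C(9,6) = 84.
|B(U(3,10))| = C(10,3) = 120.
Total bases = 84 * 120 = 10080.

10080


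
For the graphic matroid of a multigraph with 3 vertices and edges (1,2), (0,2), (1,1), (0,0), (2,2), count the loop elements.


In a graphic matroid, a loop is a self-loop edge (u,u) with rank 0.
Examining all 5 edges for self-loops...
Self-loops found: (1,1), (0,0), (2,2)
Number of loops = 3.

3


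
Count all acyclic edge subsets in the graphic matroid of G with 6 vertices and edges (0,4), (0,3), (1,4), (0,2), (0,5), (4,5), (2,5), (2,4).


An independent set in a graphic matroid is an acyclic edge subset.
G has 6 vertices and 8 edges.
Enumerate all 2^8 = 256 subsets, checking for acyclicity.
Total independent sets = 152.

152


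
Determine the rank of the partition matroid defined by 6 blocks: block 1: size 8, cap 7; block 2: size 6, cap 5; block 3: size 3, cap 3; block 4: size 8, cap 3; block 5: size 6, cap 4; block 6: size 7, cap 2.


Rank of a partition matroid = sum of min(|Si|, ci) for each block.
= min(8,7) + min(6,5) + min(3,3) + min(8,3) + min(6,4) + min(7,2)
= 7 + 5 + 3 + 3 + 4 + 2
= 24.

24


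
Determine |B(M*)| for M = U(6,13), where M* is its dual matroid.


The dual of U(r,n) is U(n-r, n) = U(7,13).
Bases of U(7,13) are all (7)-element subsets.
|B(M*)| = C(13,7) = 13! / (7! * 6!) = 1716.

1716


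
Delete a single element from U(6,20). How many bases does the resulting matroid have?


Deleting e from U(6,20) gives U(6,19) since n > r.
Bases of U(6,19) = C(19,6) = 19! / (6! * 13!) = 27132.

27132


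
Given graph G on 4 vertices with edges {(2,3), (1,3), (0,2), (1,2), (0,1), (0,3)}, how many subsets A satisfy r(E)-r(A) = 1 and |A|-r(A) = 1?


R(x,y) = sum over A in 2^E of x^(r(E)-r(A)) * y^(|A|-r(A)).
G has 4 vertices, 6 edges. r(E) = 3.
Enumerate all 2^6 = 64 subsets.
Count subsets with r(E)-r(A)=1 and |A|-r(A)=1: 4.

4


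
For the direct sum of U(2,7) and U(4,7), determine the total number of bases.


Bases of a direct sum M1 + M2: |B| = |B(M1)| * |B(M2)|.
|B(U(2,7))| = C(7,2) = 21.
|B(U(4,7))| = C(7,4) = 35.
Total bases = 21 * 35 = 735.

735


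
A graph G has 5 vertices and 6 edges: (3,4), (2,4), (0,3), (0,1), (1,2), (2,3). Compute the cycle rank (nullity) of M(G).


Cycle rank (nullity) = |E| - r(M) = |E| - (|V| - c).
|E| = 6, |V| = 5, c = 1.
Nullity = 6 - (5 - 1) = 6 - 4 = 2.

2


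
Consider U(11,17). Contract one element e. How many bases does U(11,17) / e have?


Contracting e from U(11,17) gives U(10,16).
Bases of U(10,16) = C(16,10) = 16! / (10! * 6!) = 8008.

8008


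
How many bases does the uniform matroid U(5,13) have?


Bases of U(5,13) are all 5-element subsets of the 13-element ground set.
Number of bases = C(13,5).
(13 choose 5) = 1287.

1287


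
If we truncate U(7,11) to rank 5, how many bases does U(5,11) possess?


Truncating U(7,11) to rank 5 gives U(5,11).
Bases of U(5,11) are all 5-element subsets of 11 elements.
Number of bases = C(11,5) = 11! / (5! * 6!) = 462.

462


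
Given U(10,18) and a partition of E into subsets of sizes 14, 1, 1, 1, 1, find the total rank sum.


r(Ai) = min(|Ai|, 10) for each part.
Sum = min(14,10) + min(1,10) + min(1,10) + min(1,10) + min(1,10)
    = 10 + 1 + 1 + 1 + 1
    = 14.

14


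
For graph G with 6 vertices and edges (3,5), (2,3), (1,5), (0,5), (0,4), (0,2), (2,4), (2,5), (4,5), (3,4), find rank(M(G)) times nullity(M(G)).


r(M) = |V| - c = 6 - 1 = 5.
nullity = |E| - r(M) = 10 - 5 = 5.
Product = 5 * 5 = 25.

25


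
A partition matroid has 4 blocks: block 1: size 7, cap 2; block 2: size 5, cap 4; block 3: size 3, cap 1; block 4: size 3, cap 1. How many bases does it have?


A basis picks exactly ci elements from block i.
Number of bases = product of C(|Si|, ci).
= C(7,2) * C(5,4) * C(3,1) * C(3,1)
= 21 * 5 * 3 * 3
= 945.

945


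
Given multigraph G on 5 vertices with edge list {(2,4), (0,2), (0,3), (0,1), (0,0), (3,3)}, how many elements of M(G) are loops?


In a graphic matroid, a loop is a self-loop edge (u,u) with rank 0.
Examining all 6 edges for self-loops...
Self-loops found: (0,0), (3,3)
Number of loops = 2.

2


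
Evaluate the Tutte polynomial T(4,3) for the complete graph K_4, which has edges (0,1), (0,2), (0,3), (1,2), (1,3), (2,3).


T(K_4; x,y) = x^3 + 3x^2 + 4xy + 2x + y^3 + 3y^2 + 2y.
Substituting x=4, y=3:
= 64 + 48 + 48 + 8 + 27 + 27 + 6
= 228.

228


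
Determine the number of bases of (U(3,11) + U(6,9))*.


(M1+M2)* = M1* + M2*.
M1* = U(8,11), bases: C(11,8) = 165.
M2* = U(3,9), bases: C(9,3) = 84.
|B(M*)| = 165 * 84 = 13860.

13860


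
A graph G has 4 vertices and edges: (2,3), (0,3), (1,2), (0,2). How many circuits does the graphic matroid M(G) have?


A circuit in a graphic matroid = edge set of a simple cycle.
G has 4 vertices and 4 edges.
Enumerating all minimal edge subsets forming cycles...
Total circuits found: 1.

1


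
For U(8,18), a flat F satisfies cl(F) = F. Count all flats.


Flats of U(8,18): every subset of size < 8 is a flat, plus E itself.
Count = C(18,0) + C(18,1) + C(18,2) + C(18,3) + C(18,4) + C(18,5) + C(18,6) + C(18,7) + 1
     = 1 + 18 + 153 + 816 + 3060 + 8568 + 18564 + 31824 + 1
     = 63005.

63005


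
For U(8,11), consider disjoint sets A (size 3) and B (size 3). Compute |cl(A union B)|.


|A union B| = 3 + 3 = 6 (disjoint).
In U(8,11), cl(S) = S if |S| < 8, else cl(S) = E.
Since 6 < 8, cl(A union B) = A union B.
|cl(A union B)| = 6.

6


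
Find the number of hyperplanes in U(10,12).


Hyperplanes of U(10,12) are flats of rank 9.
In a uniform matroid, these are exactly the (9)-element subsets.
Count = (12 choose 9) = 220.

220


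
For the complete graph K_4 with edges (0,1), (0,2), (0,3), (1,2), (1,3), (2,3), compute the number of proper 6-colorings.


P(K_4, k) = k(k-1)(k-2)...(k-3).
P(6) = (6) * (5) * (4) * (3) = 360.

360


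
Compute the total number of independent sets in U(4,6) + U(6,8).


For a direct sum, |I(M1+M2)| = |I(M1)| * |I(M2)|.
|I(U(4,6))| = sum C(6,k) for k=0..4 = 57.
|I(U(6,8))| = sum C(8,k) for k=0..6 = 247.
Total = 57 * 247 = 14079.

14079


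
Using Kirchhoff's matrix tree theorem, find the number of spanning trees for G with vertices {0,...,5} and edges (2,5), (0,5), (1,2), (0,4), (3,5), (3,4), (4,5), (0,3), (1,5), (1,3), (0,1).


By Kirchhoff's matrix tree theorem, the number of spanning trees equals
the determinant of any cofactor of the Laplacian matrix L.
G has 6 vertices and 11 edges.
Computing the (5 x 5) cofactor determinant gives 185.

185


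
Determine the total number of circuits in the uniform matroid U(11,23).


In U(11,23), circuits are the (12)-element subsets.
Any set of 12 elements is dependent, and removing any one element gives
an independent set of size 11, so it is a minimal dependent set.
Number of circuits = C(23,12) = 23! / (12! * 11!) = 1352078.

1352078


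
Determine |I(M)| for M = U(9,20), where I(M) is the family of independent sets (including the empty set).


Independent sets of U(9,20) are all subsets of size <= 9.
Count = C(20,0) + C(20,1) + C(20,2) + C(20,3) + C(20,4) + C(20,5) + C(20,6) + C(20,7) + C(20,8) + C(20,9)
     = 1 + 20 + 190 + 1140 + 4845 + 15504 + 38760 + 77520 + 125970 + 167960
     = 431910.

431910


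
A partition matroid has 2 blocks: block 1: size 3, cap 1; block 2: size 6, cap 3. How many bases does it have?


A basis picks exactly ci elements from block i.
Number of bases = product of C(|Si|, ci).
= C(3,1) * C(6,3)
= 3 * 20
= 60.

60


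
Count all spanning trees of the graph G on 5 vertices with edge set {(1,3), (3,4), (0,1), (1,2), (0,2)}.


By Kirchhoff's matrix tree theorem, the number of spanning trees equals
the determinant of any cofactor of the Laplacian matrix L.
G has 5 vertices and 5 edges.
Computing the (4 x 4) cofactor determinant gives 3.

3


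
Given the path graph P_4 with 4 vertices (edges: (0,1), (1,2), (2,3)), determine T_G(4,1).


A path on 4 vertices is a tree with 3 edges.
T(x,y) = x^(3) for any tree.
T(4,1) = 4^3 = 64.

64


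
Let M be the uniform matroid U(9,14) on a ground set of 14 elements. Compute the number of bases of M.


Bases of U(9,14) are all 9-element subsets of the 14-element ground set.
Number of bases = C(14,9).
(14 choose 9) = 2002.

2002


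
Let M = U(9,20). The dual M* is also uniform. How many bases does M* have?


The dual of U(r,n) is U(n-r, n) = U(11,20).
Bases of U(11,20) are all (11)-element subsets.
|B(M*)| = C(20,11) = 20! / (11! * 9!) = 167960.

167960


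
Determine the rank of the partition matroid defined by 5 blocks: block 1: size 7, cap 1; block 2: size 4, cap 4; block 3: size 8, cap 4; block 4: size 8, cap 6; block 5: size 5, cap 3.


Rank of a partition matroid = sum of min(|Si|, ci) for each block.
= min(7,1) + min(4,4) + min(8,4) + min(8,6) + min(5,3)
= 1 + 4 + 4 + 6 + 3
= 18.

18


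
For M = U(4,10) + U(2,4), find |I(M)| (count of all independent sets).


For a direct sum, |I(M1+M2)| = |I(M1)| * |I(M2)|.
|I(U(4,10))| = sum C(10,k) for k=0..4 = 386.
|I(U(2,4))| = sum C(4,k) for k=0..2 = 11.
Total = 386 * 11 = 4246.

4246


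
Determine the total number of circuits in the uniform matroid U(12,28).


In U(12,28), circuits are the (13)-element subsets.
Any set of 13 elements is dependent, and removing any one element gives
an independent set of size 12, so it is a minimal dependent set.
Number of circuits = C(28,13) = 28! / (13! * 15!) = 37442160.

37442160


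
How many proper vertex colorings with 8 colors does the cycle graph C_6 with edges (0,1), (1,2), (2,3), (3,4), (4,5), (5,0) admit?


P(C_6, k) = (k-1)^6 + (-1)^6*(k-1).
P(8) = (7)^6 + 7
= 117649 + 7 = 117656.

117656


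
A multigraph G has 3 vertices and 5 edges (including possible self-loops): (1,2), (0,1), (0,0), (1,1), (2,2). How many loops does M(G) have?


In a graphic matroid, a loop is a self-loop edge (u,u) with rank 0.
Examining all 5 edges for self-loops...
Self-loops found: (0,0), (1,1), (2,2)
Number of loops = 3.

3


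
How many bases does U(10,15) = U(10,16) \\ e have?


Deleting e from U(10,16) gives U(10,15) since n > r.
Bases of U(10,15) = C(15,10) = 3003.

3003


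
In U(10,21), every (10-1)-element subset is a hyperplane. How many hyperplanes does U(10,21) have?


Hyperplanes of U(10,21) are flats of rank 9.
In a uniform matroid, these are exactly the (9)-element subsets.
Count = (21 choose 9) = 293930.

293930


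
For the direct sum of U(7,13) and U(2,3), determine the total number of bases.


Bases of a direct sum M1 + M2: |B| = |B(M1)| * |B(M2)|.
|B(U(7,13))| = C(13,7) = 1716.
|B(U(2,3))| = C(3,2) = 3.
Total bases = 1716 * 3 = 5148.

5148


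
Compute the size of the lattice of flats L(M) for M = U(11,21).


Flats of U(11,21): every subset of size < 11 is a flat, plus E itself.
Count = (21 choose 0) + (21 choose 1) + (21 choose 2) + (21 choose 3) + (21 choose 4) + (21 choose 5) + (21 choose 6) + (21 choose 7) + (21 choose 8) + (21 choose 9) + (21 choose 10) + 1
     = 1 + 21 + 210 + 1330 + 5985 + 20349 + 54264 + 116280 + 203490 + 293930 + 352716 + 1
     = 1048577.

1048577


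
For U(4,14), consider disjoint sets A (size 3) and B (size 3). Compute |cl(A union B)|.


|A union B| = 3 + 3 = 6 (disjoint).
In U(4,14), cl(S) = S if |S| < 4, else cl(S) = E.
Since 6 >= 4, cl(A union B) = E.
|cl(A union B)| = 14.

14


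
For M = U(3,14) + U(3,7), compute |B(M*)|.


(M1+M2)* = M1* + M2*.
M1* = U(11,14), bases: C(14,11) = 364.
M2* = U(4,7), bases: C(7,4) = 35.
|B(M*)| = 364 * 35 = 12740.

12740


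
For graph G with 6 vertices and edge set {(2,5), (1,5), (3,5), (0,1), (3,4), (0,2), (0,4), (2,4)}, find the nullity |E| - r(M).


Cycle rank (nullity) = |E| - r(M) = |E| - (|V| - c).
|E| = 8, |V| = 6, c = 1.
Nullity = 8 - (6 - 1) = 8 - 5 = 3.

3


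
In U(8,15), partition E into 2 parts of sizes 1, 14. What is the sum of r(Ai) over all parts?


r(Ai) = min(|Ai|, 8) for each part.
Sum = min(1,8) + min(14,8)
    = 1 + 8
    = 9.

9


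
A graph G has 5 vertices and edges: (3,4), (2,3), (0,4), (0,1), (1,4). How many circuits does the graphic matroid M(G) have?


A circuit in a graphic matroid = edge set of a simple cycle.
G has 5 vertices and 5 edges.
Enumerating all minimal edge subsets forming cycles...
Total circuits found: 1.

1


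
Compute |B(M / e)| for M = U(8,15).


Contracting e from U(8,15) gives U(7,14).
Bases of U(7,14) = C(14,7) = 3432.

3432


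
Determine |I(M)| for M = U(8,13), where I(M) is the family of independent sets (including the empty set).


Independent sets of U(8,13) are all subsets of size <= 8.
Count = (13 choose 0) + (13 choose 1) + (13 choose 2) + (13 choose 3) + (13 choose 4) + (13 choose 5) + (13 choose 6) + (13 choose 7) + (13 choose 8)
     = 1 + 13 + 78 + 286 + 715 + 1287 + 1716 + 1716 + 1287
     = 7099.

7099


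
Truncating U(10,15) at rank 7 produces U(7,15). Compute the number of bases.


Truncating U(10,15) to rank 7 gives U(7,15).
Bases of U(7,15) are all 7-element subsets of 15 elements.
Number of bases = C(15,7) = 6435.

6435


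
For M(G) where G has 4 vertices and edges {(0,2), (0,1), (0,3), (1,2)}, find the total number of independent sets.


An independent set in a graphic matroid is an acyclic edge subset.
G has 4 vertices and 4 edges.
Enumerate all 2^4 = 16 subsets, checking for acyclicity.
Total independent sets = 14.

14


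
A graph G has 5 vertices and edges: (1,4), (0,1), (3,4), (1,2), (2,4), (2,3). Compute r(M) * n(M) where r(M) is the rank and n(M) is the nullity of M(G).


r(M) = |V| - c = 5 - 1 = 4.
nullity = |E| - r(M) = 6 - 4 = 2.
Product = 4 * 2 = 8.

8
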